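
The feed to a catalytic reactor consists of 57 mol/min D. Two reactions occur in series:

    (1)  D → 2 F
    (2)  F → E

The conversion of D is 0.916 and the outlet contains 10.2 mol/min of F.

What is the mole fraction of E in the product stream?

Conversion of D: D consumed = 1ξ₁ = 0.916 × 57 → ξ₁ = 52.21 mol/min.
F balance: n_F = 0 + 2ξ₁ − 1ξ₂ = 10.2 → ξ₂ = (2·52.21 − 10.2)/1 = 94.22 mol/min.
Outlet amounts (n = n₀ + Σ ν·ξ):
  D: 57 − 1(52.21) = 4.788
  F: 0 + 2(52.21) − 1(94.22) = 10.2
  E: 0 + 1(94.22) = 94.22
Total out = 109.2 mol/min; y_E = 94.22 / 109.2 = 0.8628.

0.863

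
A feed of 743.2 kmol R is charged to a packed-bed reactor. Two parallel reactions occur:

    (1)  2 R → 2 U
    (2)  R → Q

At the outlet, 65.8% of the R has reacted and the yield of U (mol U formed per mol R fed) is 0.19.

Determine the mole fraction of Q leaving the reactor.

0.468

Yield of U: 2ξ₁ / 743.2 = 0.19 → ξ₁ = 70.6 kmol.
Conversion of R: 2ξ₁ + 1ξ₂ = 0.658 × 743.2 = 489 → ξ₂ = 347.8 kmol.
Outlet amounts (n = n₀ + Σ ν·ξ):
  R: 743.2 − 2(70.6) − 1(347.8) = 254.2
  U: 0 + 2(70.6) = 141.2
  Q: 0 + 1(347.8) = 347.8
Total out = 743.2 kmol; y_Q = 347.8 / 743.2 = 0.468.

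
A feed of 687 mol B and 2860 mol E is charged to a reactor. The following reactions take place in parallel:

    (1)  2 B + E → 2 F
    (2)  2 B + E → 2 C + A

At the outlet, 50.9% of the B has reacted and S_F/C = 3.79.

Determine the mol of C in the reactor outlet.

73 mol

Conversion of B: B consumed = 0.509 × 687 = 349.7 mol = 2ξ₁ + 2ξ₂.
Selectivity: 2ξ₁ / (2ξ₂) = 3.79 → ξ₁ = 3.79 ξ₂.
Substitute: (2·3.79 + 2) ξ₂ = 349.7 → ξ₂ = 36.5 mol, ξ₁ = 138.3 mol.
Outlet amounts (n = n₀ + Σ ν·ξ):
  B: 687 − 2(138.3) − 2(36.5) = 337.3
  E: 2860 − 1(138.3) − 1(36.5) = 2685
  F: 0 + 2(138.3) = 276.7
  C: 0 + 2(36.5) = 73
  A: 0 + 1(36.5) = 36.5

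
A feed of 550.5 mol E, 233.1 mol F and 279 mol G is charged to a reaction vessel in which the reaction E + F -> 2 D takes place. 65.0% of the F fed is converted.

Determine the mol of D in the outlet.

F reacted = 0.65 × 233.1 = 151.5 mol; ν_F = −1, so ξ = 151.5/1 = 151.5 mol.
Outlet amounts (n = n₀ + ν ξ):
  E: 550.5 − 1(151.5) = 399
  F: 233.1 − 1(151.5) = 81.58
  D: 0 + 2(151.5) = 303
  G: 279 (inert)

303 mol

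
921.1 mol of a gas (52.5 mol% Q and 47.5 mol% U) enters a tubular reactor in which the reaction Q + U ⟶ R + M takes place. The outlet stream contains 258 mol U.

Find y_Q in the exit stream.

For U: n = n₀ − 1ξ → 258 = 437.5 − 1ξ, giving ξ = 179.5 mol.
Outlet amounts (n = n₀ + ν ξ):
  Q: 483.6 − 1(179.5) = 304.1
  U: 437.5 − 1(179.5) = 258
  R: 0 + 1(179.5) = 179.5
  M: 0 + 1(179.5) = 179.5
Total out = 921.1 mol; y_Q = 304.1 / 921.1 = 0.3301.

0.33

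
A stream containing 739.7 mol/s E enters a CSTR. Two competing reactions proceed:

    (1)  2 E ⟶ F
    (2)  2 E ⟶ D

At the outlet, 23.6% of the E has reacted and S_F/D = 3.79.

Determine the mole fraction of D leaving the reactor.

Conversion of E: E consumed = 0.236 × 739.7 = 174.6 mol/s = 2ξ₁ + 2ξ₂.
Selectivity: 1ξ₁ / (1ξ₂) = 3.79 → ξ₁ = 3.79 ξ₂.
Substitute: (2·3.79 + 2) ξ₂ = 174.6 → ξ₂ = 18.22 mol/s, ξ₁ = 69.06 mol/s.
Outlet amounts (n = n₀ + Σ ν·ξ):
  E: 739.7 − 2(69.06) − 2(18.22) = 565.1
  F: 0 + 1(69.06) = 69.06
  D: 0 + 1(18.22) = 18.22
Total out = 652.4 mol/s; y_D = 18.22 / 652.4 = 0.02793.

0.0279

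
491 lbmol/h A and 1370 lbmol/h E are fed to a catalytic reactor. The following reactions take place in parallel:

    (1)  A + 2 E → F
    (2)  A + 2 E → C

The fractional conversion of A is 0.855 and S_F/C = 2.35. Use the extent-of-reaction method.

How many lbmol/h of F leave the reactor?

Conversion of A: A consumed = 0.855 × 491 = 419.8 lbmol/h = 1ξ₁ + 1ξ₂.
Selectivity: 1ξ₁ / (1ξ₂) = 2.35 → ξ₁ = 2.35 ξ₂.
Substitute: (1·2.35 + 1) ξ₂ = 419.8 → ξ₂ = 125.3 lbmol/h, ξ₁ = 294.5 lbmol/h.
Outlet amounts (n = n₀ + Σ ν·ξ):
  A: 491 − 1(294.5) − 1(125.3) = 71.19
  E: 1370 − 2(294.5) − 2(125.3) = 530.4
  F: 0 + 1(294.5) = 294.5
  C: 0 + 1(125.3) = 125.3

294 lbmol/h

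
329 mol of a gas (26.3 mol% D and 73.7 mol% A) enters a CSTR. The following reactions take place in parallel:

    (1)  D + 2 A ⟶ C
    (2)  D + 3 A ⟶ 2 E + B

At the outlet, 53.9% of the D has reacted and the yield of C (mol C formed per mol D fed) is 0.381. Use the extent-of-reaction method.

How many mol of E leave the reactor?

27.3 mol

Yield of C: 1ξ₁ / 86.53 = 0.381 → ξ₁ = 32.97 mol.
Conversion of D: 1ξ₁ + 1ξ₂ = 0.539 × 86.53 = 46.64 → ξ₂ = 13.67 mol.
Outlet amounts (n = n₀ + Σ ν·ξ):
  D: 86.53 − 1(32.97) − 1(13.67) = 39.89
  A: 242.5 − 2(32.97) − 3(13.67) = 135.5
  C: 0 + 1(32.97) = 32.97
  E: 0 + 2(13.67) = 27.34
  B: 0 + 1(13.67) = 13.67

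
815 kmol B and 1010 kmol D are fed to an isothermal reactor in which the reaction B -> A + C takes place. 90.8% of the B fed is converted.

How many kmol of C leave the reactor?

740 kmol

B reacted = 0.908 × 815 = 740 kmol; ν_B = −1, so ξ = 740/1 = 740 kmol.
Outlet amounts (n = n₀ + ν ξ):
  B: 815 − 1(740) = 74.98
  A: 0 + 1(740) = 740
  C: 0 + 1(740) = 740
  D: 1010 (inert)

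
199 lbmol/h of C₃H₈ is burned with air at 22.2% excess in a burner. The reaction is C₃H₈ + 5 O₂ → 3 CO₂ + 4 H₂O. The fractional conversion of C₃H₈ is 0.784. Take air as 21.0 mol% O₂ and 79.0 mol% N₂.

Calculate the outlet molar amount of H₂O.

Stoichiometric O₂ = 5 × 199 = 995 lbmol/h; O₂ fed = 995 × 1.222 = 1216 lbmol/h.
N₂ fed = 1216 × 79/21 = 4574 lbmol/h.
Fuel reacted = 0.784 × 199 → ξ = 156 lbmol/h.
Outlet (n = n₀ + ν ξ):
  C₃H₈: 199 − 1(156) = 42.98
  O₂: 1216 − 5(156) = 435.8
  N₂: 4574 (inert)
  CO₂: 0 + 3(156) = 468
  H₂O: 0 + 4(156) = 624.1

624 lbmol/h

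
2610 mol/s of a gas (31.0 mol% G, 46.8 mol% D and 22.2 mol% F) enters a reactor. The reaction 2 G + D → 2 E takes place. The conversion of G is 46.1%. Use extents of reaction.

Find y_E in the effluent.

0.154

G reacted = 0.461 × 809.1 = 373 mol/s; ν_G = −2, so ξ = 373/2 = 186.5 mol/s.
Outlet amounts (n = n₀ + ν ξ):
  G: 809.1 − 2(186.5) = 436.1
  D: 1221 − 1(186.5) = 1035
  E: 0 + 2(186.5) = 373
  F: 579.4 (inert)
Total out = 2424 mol/s; y_E = 373 / 2424 = 0.1539.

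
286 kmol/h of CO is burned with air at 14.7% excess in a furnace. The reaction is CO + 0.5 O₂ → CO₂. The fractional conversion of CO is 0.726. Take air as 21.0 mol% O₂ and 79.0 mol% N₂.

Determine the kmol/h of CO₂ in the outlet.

208 kmol/h

Stoichiometric O₂ = 0.5 × 286 = 143 kmol/h; O₂ fed = 143 × 1.147 = 164 kmol/h.
N₂ fed = 164 × 79/21 = 617 kmol/h.
Fuel reacted = 0.726 × 286 → ξ = 207.6 kmol/h.
Outlet (n = n₀ + ν ξ):
  CO: 286 − 1(207.6) = 78.36
  O₂: 164 − 0.5(207.6) = 60.2
  N₂: 617 (inert)
  CO₂: 0 + 1(207.6) = 207.6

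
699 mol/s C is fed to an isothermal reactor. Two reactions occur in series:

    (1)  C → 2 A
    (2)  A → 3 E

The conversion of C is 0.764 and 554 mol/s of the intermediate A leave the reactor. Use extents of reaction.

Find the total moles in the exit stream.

2260 mol/s

Conversion of C: C consumed = 1ξ₁ = 0.764 × 699 → ξ₁ = 534 mol/s.
A balance: n_A = 0 + 2ξ₁ − 1ξ₂ = 554 → ξ₂ = (2·534 − 554)/1 = 514.1 mol/s.
Outlet amounts (n = n₀ + Σ ν·ξ):
  C: 699 − 1(534) = 165
  A: 0 + 2(534) − 1(514.1) = 554
  E: 0 + 3(514.1) = 1542
Total out = 165 + 554 + 1542 = 2261 mol/s.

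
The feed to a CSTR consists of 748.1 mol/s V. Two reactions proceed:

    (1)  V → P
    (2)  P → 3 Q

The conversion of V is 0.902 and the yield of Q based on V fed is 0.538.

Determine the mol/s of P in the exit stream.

Conversion of V: V consumed = 1ξ₁ = 0.902 × 748.1 → ξ₁ = 674.8 mol/s.
Yield of Q: 3ξ₂ / 748.1 = 0.538 → ξ₂ = 134.2 mol/s.
Outlet amounts (n = n₀ + Σ ν·ξ):
  V: 748.1 − 1(674.8) = 73.31
  P: 0 + 1(674.8) − 1(134.2) = 540.6
  Q: 0 + 3(134.2) = 402.5

541 mol/s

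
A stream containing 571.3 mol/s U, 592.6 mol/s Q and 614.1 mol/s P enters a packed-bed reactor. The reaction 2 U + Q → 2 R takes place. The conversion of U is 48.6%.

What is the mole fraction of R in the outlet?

0.169

U reacted = 0.486 × 571.3 = 277.7 mol/s; ν_U = −2, so ξ = 277.7/2 = 138.8 mol/s.
Outlet amounts (n = n₀ + ν ξ):
  U: 571.3 − 2(138.8) = 293.6
  Q: 592.6 − 1(138.8) = 453.8
  R: 0 + 2(138.8) = 277.7
  P: 614.1 (inert)
Total out = 1639 mol/s; y_R = 277.7 / 1639 = 0.1694.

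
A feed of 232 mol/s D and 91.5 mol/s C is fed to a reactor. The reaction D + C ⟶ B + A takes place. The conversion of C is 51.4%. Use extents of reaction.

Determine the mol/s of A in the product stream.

C reacted = 0.514 × 91.5 = 47.03 mol/s; ν_C = −1, so ξ = 47.03/1 = 47.03 mol/s.
Outlet amounts (n = n₀ + ν ξ):
  D: 232 − 1(47.03) = 185
  C: 91.5 − 1(47.03) = 44.47
  B: 0 + 1(47.03) = 47.03
  A: 0 + 1(47.03) = 47.03

47 mol/s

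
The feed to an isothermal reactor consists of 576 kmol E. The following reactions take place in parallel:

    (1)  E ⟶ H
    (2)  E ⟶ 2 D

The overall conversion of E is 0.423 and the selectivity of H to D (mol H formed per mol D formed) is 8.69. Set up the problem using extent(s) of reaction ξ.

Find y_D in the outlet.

Conversion of E: E consumed = 0.423 × 576 = 243.6 kmol = 1ξ₁ + 1ξ₂.
Selectivity: 1ξ₁ / (2ξ₂) = 8.69 → ξ₁ = 17.38 ξ₂.
Substitute: (1·17.38 + 1) ξ₂ = 243.6 → ξ₂ = 13.26 kmol, ξ₁ = 230.4 kmol.
Outlet amounts (n = n₀ + Σ ν·ξ):
  E: 576 − 1(230.4) − 1(13.26) = 332.4
  H: 0 + 1(230.4) = 230.4
  D: 0 + 2(13.26) = 26.51
Total out = 589.3 kmol; y_D = 26.51 / 589.3 = 0.04499.

0.045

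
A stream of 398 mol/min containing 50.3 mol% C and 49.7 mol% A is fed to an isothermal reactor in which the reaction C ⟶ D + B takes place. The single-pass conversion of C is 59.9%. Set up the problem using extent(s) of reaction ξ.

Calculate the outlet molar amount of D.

C reacted = 0.599 × 200.2 = 119.9 mol/min; ν_C = −1, so ξ = 119.9/1 = 119.9 mol/min.
Outlet amounts (n = n₀ + ν ξ):
  C: 200.2 − 1(119.9) = 80.28
  D: 0 + 1(119.9) = 119.9
  B: 0 + 1(119.9) = 119.9
  A: 197.8 (inert)

120 mol/min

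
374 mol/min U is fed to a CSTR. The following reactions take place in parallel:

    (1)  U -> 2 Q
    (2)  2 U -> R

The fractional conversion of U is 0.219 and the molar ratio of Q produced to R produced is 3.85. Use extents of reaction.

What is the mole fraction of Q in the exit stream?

Conversion of U: U consumed = 0.219 × 374 = 81.91 mol/min = 1ξ₁ + 2ξ₂.
Selectivity: 2ξ₁ / (1ξ₂) = 3.85 → ξ₁ = 1.925 ξ₂.
Substitute: (1·1.925 + 2) ξ₂ = 81.91 → ξ₂ = 20.87 mol/min, ξ₁ = 40.17 mol/min.
Outlet amounts (n = n₀ + Σ ν·ξ):
  U: 374 − 1(40.17) − 2(20.87) = 292.1
  Q: 0 + 2(40.17) = 80.34
  R: 0 + 1(20.87) = 20.87
Total out = 393.3 mol/min; y_Q = 80.34 / 393.3 = 0.2043.

0.204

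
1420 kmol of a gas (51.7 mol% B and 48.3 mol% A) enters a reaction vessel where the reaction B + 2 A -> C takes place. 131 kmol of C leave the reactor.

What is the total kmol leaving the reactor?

For C: n = n₀ + 1ξ → 131 = 0 + 1ξ, giving ξ = 131 kmol.
Outlet amounts (n = n₀ + ν ξ):
  B: 734.1 − 1(131) = 603.1
  A: 685.9 − 2(131) = 423.9
  C: 0 + 1(131) = 131
Total out = 603.1 + 423.9 + 131 = 1158 kmol.

1160 kmol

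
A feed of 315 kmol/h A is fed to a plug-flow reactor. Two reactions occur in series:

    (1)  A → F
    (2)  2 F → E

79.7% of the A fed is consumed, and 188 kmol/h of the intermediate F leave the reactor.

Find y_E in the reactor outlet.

0.111

Conversion of A: A consumed = 1ξ₁ = 0.797 × 315 → ξ₁ = 251.1 kmol/h.
F balance: n_F = 0 + 1ξ₁ − 2ξ₂ = 188 → ξ₂ = (1·251.1 − 188)/2 = 31.53 kmol/h.
Outlet amounts (n = n₀ + Σ ν·ξ):
  A: 315 − 1(251.1) = 63.94
  F: 0 + 1(251.1) − 2(31.53) = 188
  E: 0 + 1(31.53) = 31.53
Total out = 283.5 kmol/h; y_E = 31.53 / 283.5 = 0.1112.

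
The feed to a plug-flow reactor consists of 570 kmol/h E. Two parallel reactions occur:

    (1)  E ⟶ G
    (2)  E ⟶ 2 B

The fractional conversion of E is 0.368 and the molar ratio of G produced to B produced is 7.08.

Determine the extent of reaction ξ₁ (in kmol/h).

Conversion of E: E consumed = 0.368 × 570 = 209.8 kmol/h = 1ξ₁ + 1ξ₂.
Selectivity: 1ξ₁ / (2ξ₂) = 7.08 → ξ₁ = 14.16 ξ₂.
Substitute: (1·14.16 + 1) ξ₂ = 209.8 → ξ₂ = 13.84 kmol/h, ξ₁ = 195.9 kmol/h.
Outlet amounts (n = n₀ + Σ ν·ξ):
  E: 570 − 1(195.9) − 1(13.84) = 360.2
  G: 0 + 1(195.9) = 195.9
  B: 0 + 2(13.84) = 27.67

ξ₁ = 196 kmol/h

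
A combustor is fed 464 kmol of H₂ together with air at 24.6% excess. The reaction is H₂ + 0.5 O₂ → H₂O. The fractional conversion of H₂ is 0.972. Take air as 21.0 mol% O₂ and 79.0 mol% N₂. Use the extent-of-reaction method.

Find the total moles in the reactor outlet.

1620 kmol

Stoichiometric O₂ = 0.5 × 464 = 232 kmol; O₂ fed = 232 × 1.246 = 289.1 kmol.
N₂ fed = 289.1 × 79/21 = 1087 kmol.
Fuel reacted = 0.972 × 464 → ξ = 451 kmol.
Outlet (n = n₀ + ν ξ):
  H₂: 464 − 1(451) = 12.99
  O₂: 289.1 − 0.5(451) = 63.57
  N₂: 1087 (inert)
  H₂O: 0 + 1(451) = 451
Total out = 12.99 + 63.57 + 1087 + 451 = 1615 kmol.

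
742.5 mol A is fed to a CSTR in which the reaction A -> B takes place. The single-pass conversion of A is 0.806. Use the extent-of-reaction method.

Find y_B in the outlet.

0.806

A reacted = 0.806 × 742.5 = 598.5 mol; ν_A = −1, so ξ = 598.5/1 = 598.5 mol.
Outlet amounts (n = n₀ + ν ξ):
  A: 742.5 − 1(598.5) = 144
  B: 0 + 1(598.5) = 598.5
Total out = 742.5 mol; y_B = 598.5 / 742.5 = 0.806.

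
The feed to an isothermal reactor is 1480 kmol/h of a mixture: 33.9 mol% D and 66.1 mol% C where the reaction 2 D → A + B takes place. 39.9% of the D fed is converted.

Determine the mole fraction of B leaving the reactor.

D reacted = 0.399 × 501.7 = 200.2 kmol/h; ν_D = −2, so ξ = 200.2/2 = 100.1 kmol/h.
Outlet amounts (n = n₀ + ν ξ):
  D: 501.7 − 2(100.1) = 301.5
  A: 0 + 1(100.1) = 100.1
  B: 0 + 1(100.1) = 100.1
  C: 978.3 (inert)
Total out = 1480 kmol/h; y_B = 100.1 / 1480 = 0.06763.

0.0676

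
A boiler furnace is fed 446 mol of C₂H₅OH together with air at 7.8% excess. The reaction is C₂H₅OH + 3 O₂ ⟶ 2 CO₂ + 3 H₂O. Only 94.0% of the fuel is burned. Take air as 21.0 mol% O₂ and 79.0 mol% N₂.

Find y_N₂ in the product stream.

Stoichiometric O₂ = 3 × 446 = 1338 mol; O₂ fed = 1338 × 1.078 = 1442 mol.
N₂ fed = 1442 × 79/21 = 5426 mol.
Fuel reacted = 0.94 × 446 → ξ = 419.2 mol.
Outlet (n = n₀ + ν ξ):
  C₂H₅OH: 446 − 1(419.2) = 26.76
  O₂: 1442 − 3(419.2) = 184.6
  N₂: 5426 (inert)
  CO₂: 0 + 2(419.2) = 838.5
  H₂O: 0 + 3(419.2) = 1258
Total out = 7734 mol; y_N₂ = 5426 / 7734 = 0.7016.

0.702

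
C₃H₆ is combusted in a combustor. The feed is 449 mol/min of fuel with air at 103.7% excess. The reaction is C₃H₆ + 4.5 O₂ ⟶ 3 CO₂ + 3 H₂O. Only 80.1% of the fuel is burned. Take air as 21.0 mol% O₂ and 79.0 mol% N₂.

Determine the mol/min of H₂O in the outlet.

Stoichiometric O₂ = 4.5 × 449 = 2020 mol/min; O₂ fed = 2020 × 2.037 = 4116 mol/min.
N₂ fed = 4116 × 79/21 = 15480 mol/min.
Fuel reacted = 0.801 × 449 → ξ = 359.6 mol/min.
Outlet (n = n₀ + ν ξ):
  C₃H₆: 449 − 1(359.6) = 89.35
  O₂: 4116 − 4.5(359.6) = 2497
  N₂: 15480 (inert)
  CO₂: 0 + 3(359.6) = 1079
  H₂O: 0 + 3(359.6) = 1079

1080 mol/min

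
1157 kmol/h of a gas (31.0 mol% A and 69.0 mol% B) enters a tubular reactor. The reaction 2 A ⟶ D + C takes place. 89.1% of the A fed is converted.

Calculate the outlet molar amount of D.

160 kmol/h

A reacted = 0.891 × 358.7 = 319.6 kmol/h; ν_A = −2, so ξ = 319.6/2 = 159.8 kmol/h.
Outlet amounts (n = n₀ + ν ξ):
  A: 358.7 − 2(159.8) = 39.1
  D: 0 + 1(159.8) = 159.8
  C: 0 + 1(159.8) = 159.8
  B: 798.3 (inert)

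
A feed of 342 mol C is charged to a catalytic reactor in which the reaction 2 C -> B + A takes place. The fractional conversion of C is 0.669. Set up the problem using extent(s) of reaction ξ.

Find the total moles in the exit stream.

342 mol

C reacted = 0.669 × 342 = 228.8 mol; ν_C = −2, so ξ = 228.8/2 = 114.4 mol.
Outlet amounts (n = n₀ + ν ξ):
  C: 342 − 2(114.4) = 113.2
  B: 0 + 1(114.4) = 114.4
  A: 0 + 1(114.4) = 114.4
Total out = 113.2 + 114.4 + 114.4 = 342 mol.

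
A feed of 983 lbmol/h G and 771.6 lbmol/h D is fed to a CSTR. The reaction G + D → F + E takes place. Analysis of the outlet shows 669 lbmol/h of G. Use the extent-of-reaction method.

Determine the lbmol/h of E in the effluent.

314 lbmol/h

For G: n = n₀ − 1ξ → 669 = 983 − 1ξ, giving ξ = 314 lbmol/h.
Outlet amounts (n = n₀ + ν ξ):
  G: 983 − 1(314) = 669
  D: 771.6 − 1(314) = 457.6
  F: 0 + 1(314) = 314
  E: 0 + 1(314) = 314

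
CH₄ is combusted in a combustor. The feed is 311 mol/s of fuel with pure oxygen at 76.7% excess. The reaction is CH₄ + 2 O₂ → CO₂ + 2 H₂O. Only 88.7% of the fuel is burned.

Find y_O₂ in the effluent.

0.388

Stoichiometric O₂ = 2 × 311 = 622 mol/s; O₂ fed = 622 × 1.767 = 1099 mol/s.
Fuel reacted = 0.887 × 311 → ξ = 275.9 mol/s.
Outlet (n = n₀ + ν ξ):
  CH₄: 311 − 1(275.9) = 35.14
  O₂: 1099 − 2(275.9) = 547.4
  CO₂: 0 + 1(275.9) = 275.9
  H₂O: 0 + 2(275.9) = 551.7
Total out = 1410 mol/s; y_O₂ = 547.4 / 1410 = 0.3882.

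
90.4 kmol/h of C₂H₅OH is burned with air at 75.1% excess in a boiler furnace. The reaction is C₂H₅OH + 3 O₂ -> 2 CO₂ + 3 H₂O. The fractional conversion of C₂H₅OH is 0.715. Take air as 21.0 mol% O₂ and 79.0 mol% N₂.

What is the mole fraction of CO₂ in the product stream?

Stoichiometric O₂ = 3 × 90.4 = 271.2 kmol/h; O₂ fed = 271.2 × 1.751 = 474.9 kmol/h.
N₂ fed = 474.9 × 79/21 = 1786 kmol/h.
Fuel reacted = 0.715 × 90.4 → ξ = 64.64 kmol/h.
Outlet (n = n₀ + ν ξ):
  C₂H₅OH: 90.4 − 1(64.64) = 25.76
  O₂: 474.9 − 3(64.64) = 281
  N₂: 1786 (inert)
  CO₂: 0 + 2(64.64) = 129.3
  H₂O: 0 + 3(64.64) = 193.9
Total out = 2416 kmol/h; y_CO₂ = 129.3 / 2416 = 0.0535.

0.0535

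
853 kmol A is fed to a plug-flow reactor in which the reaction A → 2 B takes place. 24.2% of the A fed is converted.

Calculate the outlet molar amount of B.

A reacted = 0.242 × 853 = 206.4 kmol; ν_A = −1, so ξ = 206.4/1 = 206.4 kmol.
Outlet amounts (n = n₀ + ν ξ):
  A: 853 − 1(206.4) = 646.6
  B: 0 + 2(206.4) = 412.9

413 kmol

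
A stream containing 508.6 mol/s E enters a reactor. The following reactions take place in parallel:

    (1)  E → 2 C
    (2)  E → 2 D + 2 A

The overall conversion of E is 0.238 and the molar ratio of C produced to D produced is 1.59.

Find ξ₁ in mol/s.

Conversion of E: E consumed = 0.238 × 508.6 = 121 mol/s = 1ξ₁ + 1ξ₂.
Selectivity: 2ξ₁ / (2ξ₂) = 1.59 → ξ₁ = 1.59 ξ₂.
Substitute: (1·1.59 + 1) ξ₂ = 121 → ξ₂ = 46.74 mol/s, ξ₁ = 74.31 mol/s.
Outlet amounts (n = n₀ + Σ ν·ξ):
  E: 508.6 − 1(74.31) − 1(46.74) = 387.6
  C: 0 + 2(74.31) = 148.6
  D: 0 + 2(46.74) = 93.47
  A: 0 + 2(46.74) = 93.47

ξ₁ = 74.3 mol/s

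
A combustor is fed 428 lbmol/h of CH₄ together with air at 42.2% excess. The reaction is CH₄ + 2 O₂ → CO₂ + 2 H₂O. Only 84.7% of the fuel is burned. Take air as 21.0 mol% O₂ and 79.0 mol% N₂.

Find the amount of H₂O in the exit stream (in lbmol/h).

Stoichiometric O₂ = 2 × 428 = 856 lbmol/h; O₂ fed = 856 × 1.422 = 1217 lbmol/h.
N₂ fed = 1217 × 79/21 = 4579 lbmol/h.
Fuel reacted = 0.847 × 428 → ξ = 362.5 lbmol/h.
Outlet (n = n₀ + ν ξ):
  CH₄: 428 − 1(362.5) = 65.48
  O₂: 1217 − 2(362.5) = 492.2
  N₂: 4579 (inert)
  CO₂: 0 + 1(362.5) = 362.5
  H₂O: 0 + 2(362.5) = 725

725 lbmol/h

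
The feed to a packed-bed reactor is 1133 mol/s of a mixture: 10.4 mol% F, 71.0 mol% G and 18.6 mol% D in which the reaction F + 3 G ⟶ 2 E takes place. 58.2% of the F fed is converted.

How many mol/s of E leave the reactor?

F reacted = 0.582 × 117.8 = 68.58 mol/s; ν_F = −1, so ξ = 68.58/1 = 68.58 mol/s.
Outlet amounts (n = n₀ + ν ξ):
  F: 117.8 − 1(68.58) = 49.25
  G: 804.4 − 3(68.58) = 598.7
  E: 0 + 2(68.58) = 137.2
  D: 210.7 (inert)

137 mol/s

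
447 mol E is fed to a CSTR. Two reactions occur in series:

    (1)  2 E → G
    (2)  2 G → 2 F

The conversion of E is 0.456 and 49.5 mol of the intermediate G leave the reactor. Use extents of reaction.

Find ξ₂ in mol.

ξ₂ = 26.2 mol

Conversion of E: E consumed = 2ξ₁ = 0.456 × 447 → ξ₁ = 101.9 mol.
G balance: n_G = 0 + 1ξ₁ − 2ξ₂ = 49.5 → ξ₂ = (1·101.9 − 49.5)/2 = 26.21 mol.
Outlet amounts (n = n₀ + Σ ν·ξ):
  E: 447 − 2(101.9) = 243.2
  G: 0 + 1(101.9) − 2(26.21) = 49.5
  F: 0 + 2(26.21) = 52.42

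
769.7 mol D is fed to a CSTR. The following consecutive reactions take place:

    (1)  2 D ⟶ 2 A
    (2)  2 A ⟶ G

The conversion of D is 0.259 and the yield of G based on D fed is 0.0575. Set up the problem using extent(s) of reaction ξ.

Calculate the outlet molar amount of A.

Conversion of D: D consumed = 2ξ₁ = 0.259 × 769.7 → ξ₁ = 99.68 mol.
Yield of G: 1ξ₂ / 769.7 = 0.0575 → ξ₂ = 44.26 mol.
Outlet amounts (n = n₀ + Σ ν·ξ):
  D: 769.7 − 2(99.68) = 570.3
  A: 0 + 2(99.68) − 2(44.26) = 110.8
  G: 0 + 1(44.26) = 44.26

111 mol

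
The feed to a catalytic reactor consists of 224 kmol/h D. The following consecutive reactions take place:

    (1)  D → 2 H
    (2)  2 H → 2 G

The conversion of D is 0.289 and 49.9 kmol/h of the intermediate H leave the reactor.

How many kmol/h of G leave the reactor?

79.6 kmol/h

Conversion of D: D consumed = 1ξ₁ = 0.289 × 224 → ξ₁ = 64.74 kmol/h.
H balance: n_H = 0 + 2ξ₁ − 2ξ₂ = 49.9 → ξ₂ = (2·64.74 − 49.9)/2 = 39.79 kmol/h.
Outlet amounts (n = n₀ + Σ ν·ξ):
  D: 224 − 1(64.74) = 159.3
  H: 0 + 2(64.74) − 2(39.79) = 49.9
  G: 0 + 2(39.79) = 79.57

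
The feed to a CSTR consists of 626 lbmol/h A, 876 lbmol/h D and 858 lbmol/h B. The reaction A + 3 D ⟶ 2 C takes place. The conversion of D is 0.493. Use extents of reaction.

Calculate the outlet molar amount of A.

482 lbmol/h

D reacted = 0.493 × 876 = 431.9 lbmol/h; ν_D = −3, so ξ = 431.9/3 = 144 lbmol/h.
Outlet amounts (n = n₀ + ν ξ):
  A: 626 − 1(144) = 482
  D: 876 − 3(144) = 444.1
  C: 0 + 2(144) = 287.9
  B: 858 (inert)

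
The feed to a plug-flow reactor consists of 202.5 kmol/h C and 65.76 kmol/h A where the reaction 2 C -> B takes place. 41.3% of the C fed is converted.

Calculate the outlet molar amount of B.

41.8 kmol/h

C reacted = 0.413 × 202.5 = 83.63 kmol/h; ν_C = −2, so ξ = 83.63/2 = 41.82 kmol/h.
Outlet amounts (n = n₀ + ν ξ):
  C: 202.5 − 2(41.82) = 118.9
  B: 0 + 1(41.82) = 41.82
  A: 65.76 (inert)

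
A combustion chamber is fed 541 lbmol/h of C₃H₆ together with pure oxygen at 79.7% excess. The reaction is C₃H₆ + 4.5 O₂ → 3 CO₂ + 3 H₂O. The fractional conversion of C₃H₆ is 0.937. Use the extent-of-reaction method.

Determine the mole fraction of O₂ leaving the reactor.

Stoichiometric O₂ = 4.5 × 541 = 2434 lbmol/h; O₂ fed = 2434 × 1.797 = 4375 lbmol/h.
Fuel reacted = 0.937 × 541 → ξ = 506.9 lbmol/h.
Outlet (n = n₀ + ν ξ):
  C₃H₆: 541 − 1(506.9) = 34.08
  O₂: 4375 − 4.5(506.9) = 2094
  CO₂: 0 + 3(506.9) = 1521
  H₂O: 0 + 3(506.9) = 1521
Total out = 5169 lbmol/h; y_O₂ = 2094 / 5169 = 0.405.

0.405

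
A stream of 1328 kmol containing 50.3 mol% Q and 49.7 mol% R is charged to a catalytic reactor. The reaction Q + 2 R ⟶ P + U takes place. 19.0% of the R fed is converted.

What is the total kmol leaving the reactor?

R reacted = 0.19 × 660 = 125.4 kmol; ν_R = −2, so ξ = 125.4/2 = 62.7 kmol.
Outlet amounts (n = n₀ + ν ξ):
  Q: 668 − 1(62.7) = 605.3
  R: 660 − 2(62.7) = 534.6
  P: 0 + 1(62.7) = 62.7
  U: 0 + 1(62.7) = 62.7
Total out = 605.3 + 534.6 + 62.7 + 62.7 = 1265 kmol.

1270 kmol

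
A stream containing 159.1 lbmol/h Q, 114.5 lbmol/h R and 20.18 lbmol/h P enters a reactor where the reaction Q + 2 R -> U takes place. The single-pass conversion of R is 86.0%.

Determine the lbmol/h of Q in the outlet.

110 lbmol/h

R reacted = 0.86 × 114.5 = 98.47 lbmol/h; ν_R = −2, so ξ = 98.47/2 = 49.23 lbmol/h.
Outlet amounts (n = n₀ + ν ξ):
  Q: 159.1 − 1(49.23) = 109.9
  R: 114.5 − 2(49.23) = 16.03
  U: 0 + 1(49.23) = 49.23
  P: 20.18 (inert)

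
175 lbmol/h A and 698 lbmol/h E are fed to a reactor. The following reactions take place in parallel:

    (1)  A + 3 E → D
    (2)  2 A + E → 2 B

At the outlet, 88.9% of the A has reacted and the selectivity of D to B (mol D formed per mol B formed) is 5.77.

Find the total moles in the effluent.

Conversion of A: A consumed = 0.889 × 175 = 155.6 lbmol/h = 1ξ₁ + 2ξ₂.
Selectivity: 1ξ₁ / (2ξ₂) = 5.77 → ξ₁ = 11.54 ξ₂.
Substitute: (1·11.54 + 2) ξ₂ = 155.6 → ξ₂ = 11.49 lbmol/h, ξ₁ = 132.6 lbmol/h.
Outlet amounts (n = n₀ + Σ ν·ξ):
  A: 175 − 1(132.6) − 2(11.49) = 19.43
  E: 698 − 3(132.6) − 1(11.49) = 288.7
  D: 0 + 1(132.6) = 132.6
  B: 0 + 2(11.49) = 22.98
Total out = 19.43 + 288.7 + 132.6 + 22.98 = 463.7 lbmol/h.

464 lbmol/h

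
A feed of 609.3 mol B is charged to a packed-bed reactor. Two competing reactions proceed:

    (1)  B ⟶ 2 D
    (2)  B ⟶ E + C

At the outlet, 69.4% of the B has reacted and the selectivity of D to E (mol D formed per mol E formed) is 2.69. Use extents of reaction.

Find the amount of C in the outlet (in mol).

Conversion of B: B consumed = 0.694 × 609.3 = 422.9 mol = 1ξ₁ + 1ξ₂.
Selectivity: 2ξ₁ / (1ξ₂) = 2.69 → ξ₁ = 1.345 ξ₂.
Substitute: (1·1.345 + 1) ξ₂ = 422.9 → ξ₂ = 180.3 mol, ξ₁ = 242.5 mol.
Outlet amounts (n = n₀ + Σ ν·ξ):
  B: 609.3 − 1(242.5) − 1(180.3) = 186.4
  D: 0 + 2(242.5) = 485.1
  E: 0 + 1(180.3) = 180.3
  C: 0 + 1(180.3) = 180.3

180 mol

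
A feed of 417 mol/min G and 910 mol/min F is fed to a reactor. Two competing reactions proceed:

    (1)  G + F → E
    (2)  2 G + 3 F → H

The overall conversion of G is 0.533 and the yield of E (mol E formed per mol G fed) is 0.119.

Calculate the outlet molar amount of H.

Yield of E: 1ξ₁ / 417 = 0.119 → ξ₁ = 49.62 mol/min.
Conversion of G: 1ξ₁ + 2ξ₂ = 0.533 × 417 = 222.3 → ξ₂ = 86.32 mol/min.
Outlet amounts (n = n₀ + Σ ν·ξ):
  G: 417 − 1(49.62) − 2(86.32) = 194.7
  F: 910 − 1(49.62) − 3(86.32) = 601.4
  E: 0 + 1(49.62) = 49.62
  H: 0 + 1(86.32) = 86.32

86.3 mol/min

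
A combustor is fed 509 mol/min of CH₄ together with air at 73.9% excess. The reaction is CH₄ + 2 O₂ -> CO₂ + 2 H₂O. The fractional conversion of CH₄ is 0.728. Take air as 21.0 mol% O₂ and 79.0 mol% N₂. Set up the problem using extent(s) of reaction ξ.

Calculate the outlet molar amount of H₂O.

Stoichiometric O₂ = 2 × 509 = 1018 mol/min; O₂ fed = 1018 × 1.739 = 1770 mol/min.
N₂ fed = 1770 × 79/21 = 6660 mol/min.
Fuel reacted = 0.728 × 509 → ξ = 370.6 mol/min.
Outlet (n = n₀ + ν ξ):
  CH₄: 509 − 1(370.6) = 138.4
  O₂: 1770 − 2(370.6) = 1029
  N₂: 6660 (inert)
  CO₂: 0 + 1(370.6) = 370.6
  H₂O: 0 + 2(370.6) = 741.1

741 mol/min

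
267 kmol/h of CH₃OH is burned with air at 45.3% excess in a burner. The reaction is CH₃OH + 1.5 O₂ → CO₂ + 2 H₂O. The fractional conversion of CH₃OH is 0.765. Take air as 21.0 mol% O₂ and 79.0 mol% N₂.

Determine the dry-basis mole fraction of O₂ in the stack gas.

Stoichiometric O₂ = 1.5 × 267 = 400.5 kmol/h; O₂ fed = 400.5 × 1.453 = 581.9 kmol/h.
N₂ fed = 581.9 × 79/21 = 2189 kmol/h.
Fuel reacted = 0.765 × 267 → ξ = 204.3 kmol/h.
Outlet (n = n₀ + ν ξ):
  CH₃OH: 267 − 1(204.3) = 62.75
  O₂: 581.9 − 1.5(204.3) = 275.5
  N₂: 2189 (inert)
  CO₂: 0 + 1(204.3) = 204.3
  H₂O: 0 + 2(204.3) = 408.5
Dry total = 2732 kmol/h; y_O₂ (dry) = 275.5 / 2732 = 0.1009.

0.101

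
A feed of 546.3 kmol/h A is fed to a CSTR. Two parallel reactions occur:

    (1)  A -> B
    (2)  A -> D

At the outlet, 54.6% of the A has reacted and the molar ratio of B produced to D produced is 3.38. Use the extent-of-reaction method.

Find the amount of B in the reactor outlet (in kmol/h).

Conversion of A: A consumed = 0.546 × 546.3 = 298.3 kmol/h = 1ξ₁ + 1ξ₂.
Selectivity: 1ξ₁ / (1ξ₂) = 3.38 → ξ₁ = 3.38 ξ₂.
Substitute: (1·3.38 + 1) ξ₂ = 298.3 → ξ₂ = 68.1 kmol/h, ξ₁ = 230.2 kmol/h.
Outlet amounts (n = n₀ + Σ ν·ξ):
  A: 546.3 − 1(230.2) − 1(68.1) = 248
  B: 0 + 1(230.2) = 230.2
  D: 0 + 1(68.1) = 68.1

230 kmol/h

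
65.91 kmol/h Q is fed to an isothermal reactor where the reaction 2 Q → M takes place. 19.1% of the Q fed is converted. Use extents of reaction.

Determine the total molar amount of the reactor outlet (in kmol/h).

59.6 kmol/h

Q reacted = 0.191 × 65.91 = 12.59 kmol/h; ν_Q = −2, so ξ = 12.59/2 = 6.294 kmol/h.
Outlet amounts (n = n₀ + ν ξ):
  Q: 65.91 − 2(6.294) = 53.32
  M: 0 + 1(6.294) = 6.294
Total out = 53.32 + 6.294 = 59.62 kmol/h.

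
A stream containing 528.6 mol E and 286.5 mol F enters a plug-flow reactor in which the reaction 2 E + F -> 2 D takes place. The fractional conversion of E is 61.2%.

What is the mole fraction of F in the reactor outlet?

0.191

E reacted = 0.612 × 528.6 = 323.5 mol; ν_E = −2, so ξ = 323.5/2 = 161.8 mol.
Outlet amounts (n = n₀ + ν ξ):
  E: 528.6 − 2(161.8) = 205.1
  F: 286.5 − 1(161.8) = 124.7
  D: 0 + 2(161.8) = 323.5
Total out = 653.3 mol; y_F = 124.7 / 653.3 = 0.1909.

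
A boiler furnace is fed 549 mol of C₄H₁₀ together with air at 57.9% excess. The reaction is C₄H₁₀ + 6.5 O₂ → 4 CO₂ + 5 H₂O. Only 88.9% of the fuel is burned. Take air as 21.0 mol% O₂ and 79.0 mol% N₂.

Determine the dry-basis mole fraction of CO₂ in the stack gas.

Stoichiometric O₂ = 6.5 × 549 = 3568 mol; O₂ fed = 3568 × 1.579 = 5635 mol.
N₂ fed = 5635 × 79/21 = 21200 mol.
Fuel reacted = 0.889 × 549 → ξ = 488.1 mol.
Outlet (n = n₀ + ν ξ):
  C₄H₁₀: 549 − 1(488.1) = 60.94
  O₂: 5635 − 6.5(488.1) = 2462
  N₂: 21200 (inert)
  CO₂: 0 + 4(488.1) = 1952
  H₂O: 0 + 5(488.1) = 2440
Dry total = 25670 mol; y_CO₂ (dry) = 1952 / 25670 = 0.07604.

0.076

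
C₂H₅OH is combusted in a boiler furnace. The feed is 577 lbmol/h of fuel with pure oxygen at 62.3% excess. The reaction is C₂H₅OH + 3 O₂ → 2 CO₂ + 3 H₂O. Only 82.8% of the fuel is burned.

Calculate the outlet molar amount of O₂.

1380 lbmol/h

Stoichiometric O₂ = 3 × 577 = 1731 lbmol/h; O₂ fed = 1731 × 1.623 = 2809 lbmol/h.
Fuel reacted = 0.828 × 577 → ξ = 477.8 lbmol/h.
Outlet (n = n₀ + ν ξ):
  C₂H₅OH: 577 − 1(477.8) = 99.24
  O₂: 2809 − 3(477.8) = 1376
  CO₂: 0 + 2(477.8) = 955.5
  H₂O: 0 + 3(477.8) = 1433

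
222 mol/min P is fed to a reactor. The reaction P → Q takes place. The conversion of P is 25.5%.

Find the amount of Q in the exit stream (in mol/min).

P reacted = 0.255 × 222 = 56.61 mol/min; ν_P = −1, so ξ = 56.61/1 = 56.61 mol/min.
Outlet amounts (n = n₀ + ν ξ):
  P: 222 − 1(56.61) = 165.4
  Q: 0 + 1(56.61) = 56.61

56.6 mol/min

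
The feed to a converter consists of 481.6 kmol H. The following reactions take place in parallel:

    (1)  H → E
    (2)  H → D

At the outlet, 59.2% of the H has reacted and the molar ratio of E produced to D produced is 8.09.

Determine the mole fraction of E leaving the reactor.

0.527

Conversion of H: H consumed = 0.592 × 481.6 = 285.1 kmol = 1ξ₁ + 1ξ₂.
Selectivity: 1ξ₁ / (1ξ₂) = 8.09 → ξ₁ = 8.09 ξ₂.
Substitute: (1·8.09 + 1) ξ₂ = 285.1 → ξ₂ = 31.36 kmol, ξ₁ = 253.7 kmol.
Outlet amounts (n = n₀ + Σ ν·ξ):
  H: 481.6 − 1(253.7) − 1(31.36) = 196.5
  E: 0 + 1(253.7) = 253.7
  D: 0 + 1(31.36) = 31.36
Total out = 481.6 kmol; y_E = 253.7 / 481.6 = 0.5269.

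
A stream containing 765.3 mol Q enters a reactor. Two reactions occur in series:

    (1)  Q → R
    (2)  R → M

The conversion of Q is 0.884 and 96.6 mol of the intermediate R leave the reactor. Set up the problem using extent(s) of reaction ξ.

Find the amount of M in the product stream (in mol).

580 mol

Conversion of Q: Q consumed = 1ξ₁ = 0.884 × 765.3 → ξ₁ = 676.5 mol.
R balance: n_R = 0 + 1ξ₁ − 1ξ₂ = 96.6 → ξ₂ = (1·676.5 − 96.6)/1 = 579.9 mol.
Outlet amounts (n = n₀ + Σ ν·ξ):
  Q: 765.3 − 1(676.5) = 88.77
  R: 0 + 1(676.5) − 1(579.9) = 96.6
  M: 0 + 1(579.9) = 579.9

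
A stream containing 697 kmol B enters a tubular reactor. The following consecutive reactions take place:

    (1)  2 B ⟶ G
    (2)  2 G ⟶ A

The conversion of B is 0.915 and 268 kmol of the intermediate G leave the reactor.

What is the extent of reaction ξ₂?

Conversion of B: B consumed = 2ξ₁ = 0.915 × 697 → ξ₁ = 318.9 kmol.
G balance: n_G = 0 + 1ξ₁ − 2ξ₂ = 268 → ξ₂ = (1·318.9 − 268)/2 = 25.44 kmol.
Outlet amounts (n = n₀ + Σ ν·ξ):
  B: 697 − 2(318.9) = 59.25
  G: 0 + 1(318.9) − 2(25.44) = 268
  A: 0 + 1(25.44) = 25.44

ξ₂ = 25.4 kmol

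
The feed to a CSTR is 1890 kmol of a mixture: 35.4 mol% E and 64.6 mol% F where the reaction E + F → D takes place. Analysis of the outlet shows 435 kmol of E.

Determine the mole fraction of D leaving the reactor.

For E: n = n₀ − 1ξ → 435 = 669.1 − 1ξ, giving ξ = 234.1 kmol.
Outlet amounts (n = n₀ + ν ξ):
  E: 669.1 − 1(234.1) = 435
  F: 1221 − 1(234.1) = 986.9
  D: 0 + 1(234.1) = 234.1
Total out = 1656 kmol; y_D = 234.1 / 1656 = 0.1413.

0.141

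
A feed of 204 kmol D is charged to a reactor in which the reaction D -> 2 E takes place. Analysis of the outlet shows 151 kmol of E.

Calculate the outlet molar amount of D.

For E: n = n₀ + 2ξ → 151 = 0 + 2ξ, giving ξ = 75.5 kmol.
Outlet amounts (n = n₀ + ν ξ):
  D: 204 − 1(75.5) = 128.5
  E: 0 + 2(75.5) = 151

128 kmol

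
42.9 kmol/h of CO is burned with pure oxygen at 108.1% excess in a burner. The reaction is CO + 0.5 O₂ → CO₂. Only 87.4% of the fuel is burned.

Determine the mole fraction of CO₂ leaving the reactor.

Stoichiometric O₂ = 0.5 × 42.9 = 21.45 kmol/h; O₂ fed = 21.45 × 2.081 = 44.64 kmol/h.
Fuel reacted = 0.874 × 42.9 → ξ = 37.49 kmol/h.
Outlet (n = n₀ + ν ξ):
  CO: 42.9 − 1(37.49) = 5.405
  O₂: 44.64 − 0.5(37.49) = 25.89
  CO₂: 0 + 1(37.49) = 37.49
Total out = 68.79 kmol/h; y_CO₂ = 37.49 / 68.79 = 0.5451.

0.545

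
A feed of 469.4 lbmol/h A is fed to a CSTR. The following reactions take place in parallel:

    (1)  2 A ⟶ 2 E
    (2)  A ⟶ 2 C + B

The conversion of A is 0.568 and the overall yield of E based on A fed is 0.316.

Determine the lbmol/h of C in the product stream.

Yield of E: 2ξ₁ / 469.4 = 0.316 → ξ₁ = 74.17 lbmol/h.
Conversion of A: 2ξ₁ + 1ξ₂ = 0.568 × 469.4 = 266.6 → ξ₂ = 118.3 lbmol/h.
Outlet amounts (n = n₀ + Σ ν·ξ):
  A: 469.4 − 2(74.17) − 1(118.3) = 202.8
  E: 0 + 2(74.17) = 148.3
  C: 0 + 2(118.3) = 236.6
  B: 0 + 1(118.3) = 118.3

237 lbmol/h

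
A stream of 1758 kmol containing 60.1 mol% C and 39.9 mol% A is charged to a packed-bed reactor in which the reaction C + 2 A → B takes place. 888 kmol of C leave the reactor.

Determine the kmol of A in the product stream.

For C: n = n₀ − 1ξ → 888 = 1057 − 1ξ, giving ξ = 168.6 kmol.
Outlet amounts (n = n₀ + ν ξ):
  C: 1057 − 1(168.6) = 888
  A: 701.4 − 2(168.6) = 364.3
  B: 0 + 1(168.6) = 168.6

364 kmol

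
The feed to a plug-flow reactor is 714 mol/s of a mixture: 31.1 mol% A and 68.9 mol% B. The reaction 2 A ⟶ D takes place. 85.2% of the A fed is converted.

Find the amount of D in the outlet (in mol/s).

94.6 mol/s

A reacted = 0.852 × 222.1 = 189.2 mol/s; ν_A = −2, so ξ = 189.2/2 = 94.6 mol/s.
Outlet amounts (n = n₀ + ν ξ):
  A: 222.1 − 2(94.6) = 32.86
  D: 0 + 1(94.6) = 94.6
  B: 491.9 (inert)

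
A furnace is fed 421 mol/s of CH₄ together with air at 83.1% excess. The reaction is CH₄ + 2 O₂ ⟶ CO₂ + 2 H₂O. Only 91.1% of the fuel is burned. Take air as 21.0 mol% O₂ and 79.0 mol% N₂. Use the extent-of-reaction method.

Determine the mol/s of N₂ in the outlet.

Stoichiometric O₂ = 2 × 421 = 842 mol/s; O₂ fed = 842 × 1.831 = 1542 mol/s.
N₂ fed = 1542 × 79/21 = 5800 mol/s.
Fuel reacted = 0.911 × 421 → ξ = 383.5 mol/s.
Outlet (n = n₀ + ν ξ):
  CH₄: 421 − 1(383.5) = 37.47
  O₂: 1542 − 2(383.5) = 774.6
  N₂: 5800 (inert)
  CO₂: 0 + 1(383.5) = 383.5
  H₂O: 0 + 2(383.5) = 767.1

5800 mol/s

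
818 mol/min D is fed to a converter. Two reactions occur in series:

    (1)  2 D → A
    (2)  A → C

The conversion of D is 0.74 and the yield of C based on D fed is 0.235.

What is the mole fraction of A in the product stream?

0.214

Conversion of D: D consumed = 2ξ₁ = 0.74 × 818 → ξ₁ = 302.7 mol/min.
Yield of C: 1ξ₂ / 818 = 0.235 → ξ₂ = 192.2 mol/min.
Outlet amounts (n = n₀ + Σ ν·ξ):
  D: 818 − 2(302.7) = 212.7
  A: 0 + 1(302.7) − 1(192.2) = 110.4
  C: 0 + 1(192.2) = 192.2
Total out = 515.3 mol/min; y_A = 110.4 / 515.3 = 0.2143.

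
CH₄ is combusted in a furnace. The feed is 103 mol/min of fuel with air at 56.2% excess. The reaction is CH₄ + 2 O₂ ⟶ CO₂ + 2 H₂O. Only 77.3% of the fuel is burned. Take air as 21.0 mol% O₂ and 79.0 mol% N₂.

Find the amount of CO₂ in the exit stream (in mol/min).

79.6 mol/min

Stoichiometric O₂ = 2 × 103 = 206 mol/min; O₂ fed = 206 × 1.562 = 321.8 mol/min.
N₂ fed = 321.8 × 79/21 = 1210 mol/min.
Fuel reacted = 0.773 × 103 → ξ = 79.62 mol/min.
Outlet (n = n₀ + ν ξ):
  CH₄: 103 − 1(79.62) = 23.38
  O₂: 321.8 − 2(79.62) = 162.5
  N₂: 1210 (inert)
  CO₂: 0 + 1(79.62) = 79.62
  H₂O: 0 + 2(79.62) = 159.2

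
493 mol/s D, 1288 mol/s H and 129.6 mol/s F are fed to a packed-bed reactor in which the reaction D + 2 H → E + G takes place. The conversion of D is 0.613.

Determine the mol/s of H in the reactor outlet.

D reacted = 0.613 × 493 = 302.2 mol/s; ν_D = −1, so ξ = 302.2/1 = 302.2 mol/s.
Outlet amounts (n = n₀ + ν ξ):
  D: 493 − 1(302.2) = 190.8
  H: 1288 − 2(302.2) = 683.6
  E: 0 + 1(302.2) = 302.2
  G: 0 + 1(302.2) = 302.2
  F: 129.6 (inert)

684 mol/s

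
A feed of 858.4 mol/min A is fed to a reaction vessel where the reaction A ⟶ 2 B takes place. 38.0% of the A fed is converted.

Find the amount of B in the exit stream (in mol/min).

652 mol/min

A reacted = 0.38 × 858.4 = 326.2 mol/min; ν_A = −1, so ξ = 326.2/1 = 326.2 mol/min.
Outlet amounts (n = n₀ + ν ξ):
  A: 858.4 − 1(326.2) = 532.2
  B: 0 + 2(326.2) = 652.4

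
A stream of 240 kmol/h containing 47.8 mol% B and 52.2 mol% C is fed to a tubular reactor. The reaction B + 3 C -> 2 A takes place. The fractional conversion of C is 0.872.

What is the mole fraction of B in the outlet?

0.468

C reacted = 0.872 × 125.3 = 109.2 kmol/h; ν_C = −3, so ξ = 109.2/3 = 36.41 kmol/h.
Outlet amounts (n = n₀ + ν ξ):
  B: 114.7 − 1(36.41) = 78.31
  C: 125.3 − 3(36.41) = 16.04
  A: 0 + 2(36.41) = 72.83
Total out = 167.2 kmol/h; y_B = 78.31 / 167.2 = 0.4684.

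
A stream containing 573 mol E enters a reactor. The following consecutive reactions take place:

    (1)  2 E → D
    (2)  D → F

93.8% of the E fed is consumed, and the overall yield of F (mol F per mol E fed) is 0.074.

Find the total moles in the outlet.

Conversion of E: E consumed = 2ξ₁ = 0.938 × 573 → ξ₁ = 268.7 mol.
Yield of F: 1ξ₂ / 573 = 0.074 → ξ₂ = 42.4 mol.
Outlet amounts (n = n₀ + Σ ν·ξ):
  E: 573 − 2(268.7) = 35.53
  D: 0 + 1(268.7) − 1(42.4) = 226.3
  F: 0 + 1(42.4) = 42.4
Total out = 35.53 + 226.3 + 42.4 = 304.3 mol.

304 mol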